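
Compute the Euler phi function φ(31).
30

31 = 31
φ(n) = n × ∏(1 - 1/p) for each prime p dividing n
φ(31) = 31 × (1 - 1/31) = 30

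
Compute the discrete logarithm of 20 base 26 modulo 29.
16

Baby-step giant-step with step n = ⌈√29⌉ = 6.
Baby steps 26^j mod 29 (j:value) for j=0..5: 0:1, 1:26, 2:9, 3:2, 4:23, 5:18.
Giant-step multiplier: 26^(-6) ≡ 26^(28-6) = 26^22 ≡ 22 (mod 29).
Giant steps γ_i = 20·22^i mod 29: γ_0=20, γ_1=5, γ_2=23 (in table at j=4).
x = i·n + j = 2·6 + 4 = 16.
Check: 26^16 ≡ 20 (mod 29).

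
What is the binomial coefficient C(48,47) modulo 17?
14

Using Lucas' theorem:
Write n=48 and k=47 in base 17:
n in base 17: [2, 14]
k in base 17: [2, 13]
C(48,47) mod 17 = ∏ C(n_i, k_i) mod 17
Digit binomials (mod 17): C(2,2) = 1; C(14,13) = 14
Product: 1 × 14 = 14 ≡ 14 (mod 17)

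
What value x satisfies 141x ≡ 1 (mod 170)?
41

gcd(141, 170) = 1, so the inverse exists.
Extended Euclidean algorithm on (170, 141):
170 = 1 × 141 + 29  ⟹  29 = (1)·170 + (-1)·141
141 = 4 × 29 + 25  ⟹  25 = (-4)·170 + (5)·141
29 = 1 × 25 + 4  ⟹  4 = (5)·170 + (-6)·141
25 = 6 × 4 + 1  ⟹  1 = (-34)·170 + (41)·141
So (41)·141 ≡ 1 (mod 170), i.e. 141^(-1) ≡ 41 (mod 170).
Check: 141 × 41 = 5781 ≡ 1 (mod 170)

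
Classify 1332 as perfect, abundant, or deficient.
abundant

Proper divisors of 1332: sum = 1 + 2 + 3 + 4 + 6 + 9 + 12 + 18 + ... + 222 + 333 + 444 + 666 (17 divisors) = 2126
Since 2126 > 1332, 1332 is abundant.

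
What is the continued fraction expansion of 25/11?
[2; 3, 1, 2]

Euclidean algorithm steps:
25 = 2 × 11 + 3
11 = 3 × 3 + 2
3 = 1 × 2 + 1
2 = 2 × 1 + 0
Continued fraction: [2; 3, 1, 2]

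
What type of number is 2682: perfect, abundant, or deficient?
abundant

Proper divisors of 2682: sum = 1 + 2 + 3 + 6 + 9 + 18 + 149 + 298 + 447 + 894 + 1341 = 3168
Since 3168 > 2682, 2682 is abundant.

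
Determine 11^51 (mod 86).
35

Repeated squaring. Binary of 51 = 110011.
11^1 ≡ 11 (mod 86); 11^2 ≡ 35 (mod 86); 11^4 ≡ 21 (mod 86); 11^8 ≡ 11 (mod 86); 11^16 ≡ 35 (mod 86); 11^32 ≡ 21 (mod 86)
11^51 = 11^1 × 11^2 × 11^16 × 11^32 ≡ 35 (mod 86)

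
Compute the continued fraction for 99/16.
[6; 5, 3]

Euclidean algorithm steps:
99 = 6 × 16 + 3
16 = 5 × 3 + 1
3 = 3 × 1 + 0
Continued fraction: [6; 5, 3]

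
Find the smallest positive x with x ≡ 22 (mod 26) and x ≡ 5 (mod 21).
152

Using Chinese Remainder Theorem:
M = 26 × 21 = 546
M1 = 21, M2 = 26
y1 = 21^(-1) mod 26 = 5
y2 = 26^(-1) mod 21 = 17
x = (22×21×5 + 5×26×17) mod 546 = 152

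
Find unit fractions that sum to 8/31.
1/4 + 1/124

Greedy algorithm:
8/31: ceiling(31/8) = 4, use 1/4
1/124: ceiling(124/1) = 124, use 1/124
Result: 8/31 = 1/4 + 1/124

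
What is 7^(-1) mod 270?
193

gcd(7, 270) = 1, so the inverse exists.
Extended Euclidean algorithm on (270, 7):
270 = 38 × 7 + 4  ⟹  4 = (1)·270 + (-38)·7
7 = 1 × 4 + 3  ⟹  3 = (-1)·270 + (39)·7
4 = 1 × 3 + 1  ⟹  1 = (2)·270 + (-77)·7
So (-77)·7 ≡ 1 (mod 270), i.e. 7^(-1) ≡ -77 ≡ 193 (mod 270).
Check: 7 × 193 = 1351 ≡ 1 (mod 270)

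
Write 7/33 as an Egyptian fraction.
1/5 + 1/83 + 1/13695

Greedy algorithm:
7/33: ceiling(33/7) = 5, use 1/5
2/165: ceiling(165/2) = 83, use 1/83
1/13695: ceiling(13695/1) = 13695, use 1/13695
Result: 7/33 = 1/5 + 1/83 + 1/13695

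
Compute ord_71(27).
35

71 is prime, so ord(27) divides φ(71) = 70.
Divisors of 70: 1, 2, 5, 7, 10, 14, 35, 70.
Repeated squaring: 27^1 ≡ 27, 27^2 ≡ 19, 27^4 ≡ 6, 27^8 ≡ 36, 27^16 ≡ 18, 27^32 ≡ 40, 27^64 ≡ 38 (mod 71).
Test 27^d mod 71 for each divisor d in increasing order:
27^1 ≡ 27
27^2 ≡ 19
27^5 = 27^4·27^1 ≡ 20
27^7 = 27^4·27^2·27^1 ≡ 25
27^10 = 27^8·27^2 ≡ 45
27^14 = 27^8·27^4·27^2 ≡ 57
27^35 = 27^32·27^2·27^1 ≡ 1  ← first divisor giving 1
The order is 35.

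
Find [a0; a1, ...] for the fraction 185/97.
[1; 1, 9, 1, 3, 2]

Euclidean algorithm steps:
185 = 1 × 97 + 88
97 = 1 × 88 + 9
88 = 9 × 9 + 7
9 = 1 × 7 + 2
7 = 3 × 2 + 1
2 = 2 × 1 + 0
Continued fraction: [1; 1, 9, 1, 3, 2]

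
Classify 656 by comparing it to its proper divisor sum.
deficient

Proper divisors of 656: sum = 1 + 2 + 4 + 8 + 16 + 41 + 82 + 164 + 328 = 646
Since 646 < 656, 656 is deficient.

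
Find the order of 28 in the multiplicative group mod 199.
33

199 is prime, so ord(28) divides φ(199) = 198.
Divisors of 198: 1, 2, 3, 6, 9, 11, 18, 22, 33, 66, 99, 198.
Repeated squaring: 28^1 ≡ 28, 28^2 ≡ 187, 28^4 ≡ 144, 28^8 ≡ 40, 28^16 ≡ 8, 28^32 ≡ 64, 28^64 ≡ 116, 28^128 ≡ 123 (mod 199).
Test 28^d mod 199 for each divisor d in increasing order:
28^1 ≡ 28
28^2 ≡ 187
28^3 = 28^2·28^1 ≡ 62
28^6 = 28^4·28^2 ≡ 63
28^9 = 28^8·28^1 ≡ 125
28^11 = 28^8·28^2·28^1 ≡ 92
28^18 = 28^16·28^2 ≡ 103
28^22 = 28^16·28^4·28^2 ≡ 106
28^33 = 28^32·28^1 ≡ 1  ← first divisor giving 1
The order is 33.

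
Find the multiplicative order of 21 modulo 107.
106

107 is prime, so ord(21) divides φ(107) = 106.
Divisors of 106: 1, 2, 53, 106.
Repeated squaring: 21^1 ≡ 21, 21^2 ≡ 13, 21^4 ≡ 62, 21^8 ≡ 99, 21^16 ≡ 64, 21^32 ≡ 30, 21^64 ≡ 44 (mod 107).
Test 21^d mod 107 for each divisor d in increasing order:
21^1 ≡ 21
21^2 ≡ 13
21^53 = 21^32·21^16·21^4·21^1 ≡ 106
21^106 = 21^64·21^32·21^8·21^2 ≡ 1  ← first divisor giving 1
The order is 106.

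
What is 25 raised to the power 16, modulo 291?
229

Repeated squaring. Binary of 16 = 10000.
25^1 ≡ 25 (mod 291); 25^2 ≡ 43 (mod 291); 25^4 ≡ 103 (mod 291); 25^8 ≡ 133 (mod 291); 25^16 ≡ 229 (mod 291)
25^16 = 25^16 ≡ 229 (mod 291)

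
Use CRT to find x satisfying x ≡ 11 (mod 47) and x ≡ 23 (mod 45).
293

Using Chinese Remainder Theorem:
M = 47 × 45 = 2115
M1 = 45, M2 = 47
y1 = 45^(-1) mod 47 = 23
y2 = 47^(-1) mod 45 = 23
x = (11×45×23 + 23×47×23) mod 2115 = 293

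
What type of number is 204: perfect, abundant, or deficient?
abundant

Proper divisors of 204: sum = 1 + 2 + 3 + 4 + 6 + 12 + 17 + 34 + 51 + 68 + 102 = 300
Since 300 > 204, 204 is abundant.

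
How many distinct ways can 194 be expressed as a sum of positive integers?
2366022741845

p(n) counts ways to write n as a sum of positive integers (order ignored).
Euler's pentagonal recurrence: p(k) = p(k-1) + p(k-2) - p(k-5) - p(k-7) + p(k-12) + p(k-15) - ... (offsets j(3j∓1)/2, signs ++--, p(0)=1, p(<0)=0).
DP table for k = 0..193: p(0)=1, p(1)=1, p(2)=2, p(3)=3, p(4)=5, p(5)=7, p(6)=11, p(7)=15, p(8)=22, p(9)=30, p(10)=42, p(11)=56, p(12)=77, p(13)=101, p(14)=135, p(15)=176, p(16)=231, p(17)=297, p(18)=385, p(19)=490, p(20)=627, p(21)=792, p(22)=1002, p(23)=1255, p(24)=1575, p(25)=1958, p(26)=2436, p(27)=3010, p(28)=3718, p(29)=4565, p(30)=5604, p(31)=6842, p(32)=8349, p(33)=10143, p(34)=12310, p(35)=14883, p(36)=17977, p(37)=21637, p(38)=26015, p(39)=31185, p(40)=37338, p(41)=44583, p(42)=53174, p(43)=63261, p(44)=75175, p(45)=89134, p(46)=105558, p(47)=124754, p(48)=147273, p(49)=173525, p(50)=204226, p(51)=239943, p(52)=281589, p(53)=329931, p(54)=386155, p(55)=451276, p(56)=526823, p(57)=614154, p(58)=715220, p(59)=831820, p(60)=966467, p(61)=1121505, p(62)=1300156, p(63)=1505499, p(64)=1741630, p(65)=2012558, p(66)=2323520, p(67)=2679689, p(68)=3087735, p(69)=3554345, p(70)=4087968, p(71)=4697205, p(72)=5392783, p(73)=6185689, p(74)=7089500, p(75)=8118264, p(76)=9289091, p(77)=10619863, p(78)=12132164, p(79)=13848650, p(80)=15796476, p(81)=18004327, p(82)=20506255, p(83)=23338469, p(84)=26543660, p(85)=30167357, p(86)=34262962, p(87)=38887673, p(88)=44108109, p(89)=49995925, p(90)=56634173, p(91)=64112359, p(92)=72533807, p(93)=82010177, p(94)=92669720, p(95)=104651419, p(96)=118114304, p(97)=133230930, p(98)=150198136, p(99)=169229875, p(100)=190569292, p(101)=214481126, p(102)=241265379, p(103)=271248950, p(104)=304801365, p(105)=342325709, p(106)=384276336, p(107)=431149389, p(108)=483502844, p(109)=541946240, p(110)=607163746, p(111)=679903203, p(112)=761002156, p(113)=851376628, p(114)=952050665, p(115)=1064144451, p(116)=1188908248, p(117)=1327710076, p(118)=1482074143, p(119)=1653668665, p(120)=1844349560, p(121)=2056148051, p(122)=2291320912, p(123)=2552338241, p(124)=2841940500, p(125)=3163127352, p(126)=3519222692, p(127)=3913864295, p(128)=4351078600, p(129)=4835271870, p(130)=5371315400, p(131)=5964539504, p(132)=6620830889, p(133)=7346629512, p(134)=8149040695, p(135)=9035836076, p(136)=10015581680, p(137)=11097645016, p(138)=12292341831, p(139)=13610949895, p(140)=15065878135, p(141)=16670689208, p(142)=18440293320, p(143)=20390982757, p(144)=22540654445, p(145)=24908858009, p(146)=27517052599, p(147)=30388671978, p(148)=33549419497, p(149)=37027355200, p(150)=40853235313, p(151)=45060624582, p(152)=49686288421, p(153)=54770336324, p(154)=60356673280, p(155)=66493182097, p(156)=73232243759, p(157)=80630964769, p(158)=88751778802, p(159)=97662728555, p(160)=107438159466, p(161)=118159068427, p(162)=129913904637, p(163)=142798995930, p(164)=156919475295, p(165)=172389800255, p(166)=189334822579, p(167)=207890420102, p(168)=228204732751, p(169)=250438925115, p(170)=274768617130, p(171)=301384802048, p(172)=330495499613, p(173)=362326859895, p(174)=397125074750, p(175)=435157697830, p(176)=476715857290, p(177)=522115831195, p(178)=571701605655, p(179)=625846753120, p(180)=684957390936, p(181)=749474411781, p(182)=819876908323, p(183)=896684817527, p(184)=980462880430, p(185)=1071823774337, p(186)=1171432692373, p(187)=1280011042268, p(188)=1398341745571, p(189)=1527273599625, p(190)=1667727404093, p(191)=1820701100652, p(192)=1987276856363, p(193)=2168627105469.
Final step: p(194) = p(193) + p(192) - p(189) - p(187) + p(182) + p(179) - p(172) - p(168) + p(159) + p(154) - p(143) - p(137) + p(124) + p(117) - p(102) - p(94) + p(77) + p(68) - p(49) - p(39) + p(18) + p(7)
= 2168627105469 + 1987276856363 - 1527273599625 - 1280011042268 + 819876908323 + 625846753120 - 330495499613 - 228204732751 + 97662728555 + 60356673280 - 20390982757 - 11097645016 + 2841940500 + 1327710076 - 241265379 - 92669720 + 10619863 + 3087735 - 173525 - 31185 + 385 + 15
= 2366022741845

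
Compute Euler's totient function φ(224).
96

224 = 2^5 × 7
φ(n) = n × ∏(1 - 1/p) for each prime p dividing n
φ(224) = 224 × (1 - 1/2) × (1 - 1/7) = 96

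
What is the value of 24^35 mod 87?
30

Repeated squaring. Binary of 35 = 100011.
24^1 ≡ 24 (mod 87); 24^2 ≡ 54 (mod 87); 24^4 ≡ 45 (mod 87); 24^8 ≡ 24 (mod 87); 24^16 ≡ 54 (mod 87); 24^32 ≡ 45 (mod 87)
24^35 = 24^1 × 24^2 × 24^32 ≡ 30 (mod 87)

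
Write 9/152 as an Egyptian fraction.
1/17 + 1/2584

Greedy algorithm:
9/152: ceiling(152/9) = 17, use 1/17
1/2584: ceiling(2584/1) = 2584, use 1/2584
Result: 9/152 = 1/17 + 1/2584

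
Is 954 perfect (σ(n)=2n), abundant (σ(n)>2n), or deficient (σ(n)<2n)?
abundant

Proper divisors of 954: sum = 1 + 2 + 3 + 6 + 9 + 18 + 53 + 106 + 159 + 318 + 477 = 1152
Since 1152 > 954, 954 is abundant.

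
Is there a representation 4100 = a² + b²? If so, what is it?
2² + 64² (a=2, b=64)

Factorization: 4100 = 2^2 × 5^2 × 41
By Fermat: n is sum of two squares iff every prime p ≡ 3 (mod 4) appears to even power.
All primes ≡ 3 (mod 4) appear to even power.
Search a = 0, 1, 2, … for 4100 - a² a perfect square: first hit at a = 2: 4100 - 4 = 4096 = 64².
4100 = 2² + 64² = 4 + 4096 ✓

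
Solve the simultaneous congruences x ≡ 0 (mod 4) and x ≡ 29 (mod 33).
128

Using Chinese Remainder Theorem:
M = 4 × 33 = 132
M1 = 33, M2 = 4
y1 = 33^(-1) mod 4 = 1
y2 = 4^(-1) mod 33 = 25
x = (0×33×1 + 29×4×25) mod 132 = 128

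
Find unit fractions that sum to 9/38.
1/5 + 1/28 + 1/887 + 1/2359420

Greedy algorithm:
9/38: ceiling(38/9) = 5, use 1/5
7/190: ceiling(190/7) = 28, use 1/28
3/2660: ceiling(2660/3) = 887, use 1/887
1/2359420: ceiling(2359420/1) = 2359420, use 1/2359420
Result: 9/38 = 1/5 + 1/28 + 1/887 + 1/2359420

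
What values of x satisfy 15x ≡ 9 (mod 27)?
x ≡ 6 (mod 9)

gcd(15, 27) = 3, which divides 9, so solutions exist.
Divide through by 3: 5x ≡ 3 (mod 9).
Find 5^(-1) mod 9 by the extended Euclidean algorithm:
9 = 1 × 5 + 4  ⟹  4 = (1)·9 + (-1)·5
5 = 1 × 4 + 1  ⟹  1 = (-1)·9 + (2)·5
So (2)·5 ≡ 1 (mod 9), i.e. 5^(-1) ≡ 2 (mod 9).
x ≡ 2 × 3 = 6 ≡ 6 (mod 9).
Check: 15 × 6 = 90 ≡ 9 (mod 27).
x ≡ 6 (mod 9), giving 3 solutions mod 27.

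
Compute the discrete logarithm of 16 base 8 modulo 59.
40

Baby-step giant-step with step n = ⌈√59⌉ = 8.
Baby steps 8^j mod 59 (j:value) for j=0..7: 0:1, 1:8, 2:5, 3:40, 4:25, 5:23, 6:7, 7:56.
Giant-step multiplier: 8^(-8) ≡ 8^(58-8) = 8^50 ≡ 27 (mod 59).
Giant steps γ_i = 16·27^i mod 59: γ_0=16, γ_1=19, γ_2=41, γ_3=45, γ_4=35, γ_5=1 (in table at j=0).
x = i·n + j = 5·8 + 0 = 40.
Check: 8^40 ≡ 16 (mod 59).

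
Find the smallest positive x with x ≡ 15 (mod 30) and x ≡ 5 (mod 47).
945

Using Chinese Remainder Theorem:
M = 30 × 47 = 1410
M1 = 47, M2 = 30
y1 = 47^(-1) mod 30 = 23
y2 = 30^(-1) mod 47 = 11
x = (15×47×23 + 5×30×11) mod 1410 = 945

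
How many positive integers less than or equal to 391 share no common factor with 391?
352

391 = 17 × 23
φ(n) = n × ∏(1 - 1/p) for each prime p dividing n
φ(391) = 391 × (1 - 1/17) × (1 - 1/23) = 352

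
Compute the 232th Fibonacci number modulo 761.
320

Matrix identity: Q^n = [[F_(n+1), F_n], [F_n, F_(n-1)]] with Q = [[1,1],[1,0]].
n = 232 = 11101000₂. Square-and-multiply, entries mod 761:
Q^1 = [[1,1],[1,0]]
Q^3 = (Q^1)²·Q = [[3,2],[2,1]]
Q^7 = (Q^3)²·Q = [[21,13],[13,8]]
Q^14 = (Q^7)² = [[610,377],[377,233]]
Q^29 = (Q^14)²·Q = [[267,554],[554,474]]
Q^58 = (Q^29)² = [[749,335],[335,414]]
Q^116 = (Q^58)² = [[502,734],[734,529]]
Q^232 = (Q^116)² = [[81,320],[320,522]]
F_232 mod 761 = Q^232[0][1] = 320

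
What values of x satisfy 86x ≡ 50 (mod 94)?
x ≡ 29 (mod 47)

gcd(86, 94) = 2, which divides 50, so solutions exist.
Divide through by 2: 43x ≡ 25 (mod 47).
Find 43^(-1) mod 47 by the extended Euclidean algorithm:
47 = 1 × 43 + 4  ⟹  4 = (1)·47 + (-1)·43
43 = 10 × 4 + 3  ⟹  3 = (-10)·47 + (11)·43
4 = 1 × 3 + 1  ⟹  1 = (11)·47 + (-12)·43
So (-12)·43 ≡ 1 (mod 47), i.e. 43^(-1) ≡ -12 ≡ 35 (mod 47).
x ≡ 35 × 25 = 875 ≡ 29 (mod 47).
Check: 86 × 29 = 2494 ≡ 50 (mod 94).
x ≡ 29 (mod 47), giving 2 solutions mod 94.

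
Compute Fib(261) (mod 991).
621

Matrix identity: Q^n = [[F_(n+1), F_n], [F_n, F_(n-1)]] with Q = [[1,1],[1,0]].
n = 261 = 100000101₂. Square-and-multiply, entries mod 991:
Q^1 = [[1,1],[1,0]]
Q^2 = (Q^1)² = [[2,1],[1,1]]
Q^4 = (Q^2)² = [[5,3],[3,2]]
Q^8 = (Q^4)² = [[34,21],[21,13]]
Q^16 = (Q^8)² = [[606,987],[987,610]]
Q^32 = (Q^16)² = [[582,91],[91,491]]
Q^65 = (Q^32)²·Q = [[680,155],[155,525]]
Q^130 = (Q^65)² = [[835,467],[467,368]]
Q^261 = (Q^130)²·Q = [[525,621],[621,895]]
F_261 mod 991 = Q^261[0][1] = 621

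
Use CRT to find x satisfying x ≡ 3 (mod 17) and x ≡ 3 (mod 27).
3

Using Chinese Remainder Theorem:
M = 17 × 27 = 459
M1 = 27, M2 = 17
y1 = 27^(-1) mod 17 = 12
y2 = 17^(-1) mod 27 = 8
x = (3×27×12 + 3×17×8) mod 459 = 3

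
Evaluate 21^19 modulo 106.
3

Repeated squaring. Binary of 19 = 10011.
21^1 ≡ 21 (mod 106); 21^2 ≡ 17 (mod 106); 21^4 ≡ 77 (mod 106); 21^8 ≡ 99 (mod 106); 21^16 ≡ 49 (mod 106)
21^19 = 21^1 × 21^2 × 21^16 ≡ 3 (mod 106)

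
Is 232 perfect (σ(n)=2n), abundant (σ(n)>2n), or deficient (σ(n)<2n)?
deficient

Proper divisors of 232: sum = 1 + 2 + 4 + 8 + 29 + 58 + 116 = 218
Since 218 < 232, 232 is deficient.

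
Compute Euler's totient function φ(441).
252

441 = 3^2 × 7^2
φ(n) = n × ∏(1 - 1/p) for each prime p dividing n
φ(441) = 441 × (1 - 1/3) × (1 - 1/7) = 252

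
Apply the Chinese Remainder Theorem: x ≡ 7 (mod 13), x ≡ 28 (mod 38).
332

Using Chinese Remainder Theorem:
M = 13 × 38 = 494
M1 = 38, M2 = 13
y1 = 38^(-1) mod 13 = 12
y2 = 13^(-1) mod 38 = 3
x = (7×38×12 + 28×13×3) mod 494 = 332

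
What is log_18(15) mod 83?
25

Baby-step giant-step with step n = ⌈√83⌉ = 10.
Baby steps 18^j mod 83 (j:value) for j=0..9: 0:1, 1:18, 2:75, 3:22, 4:64, 5:73, 6:69, 7:80, 8:29, 9:24.
Giant-step multiplier: 18^(-10) ≡ 18^(82-10) = 18^72 ≡ 44 (mod 83).
Giant steps γ_i = 15·44^i mod 83: γ_0=15, γ_1=79, γ_2=73 (in table at j=5).
x = i·n + j = 2·10 + 5 = 25.
Check: 18^25 ≡ 15 (mod 83).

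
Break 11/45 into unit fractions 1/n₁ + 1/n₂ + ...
1/5 + 1/23 + 1/1035

Greedy algorithm:
11/45: ceiling(45/11) = 5, use 1/5
2/45: ceiling(45/2) = 23, use 1/23
1/1035: ceiling(1035/1) = 1035, use 1/1035
Result: 11/45 = 1/5 + 1/23 + 1/1035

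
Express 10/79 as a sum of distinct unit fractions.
1/8 + 1/632

Greedy algorithm:
10/79: ceiling(79/10) = 8, use 1/8
1/632: ceiling(632/1) = 632, use 1/632
Result: 10/79 = 1/8 + 1/632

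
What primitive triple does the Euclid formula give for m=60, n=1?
(3599, 120, 3601)

Euclid's formula: a = m² - n², b = 2mn, c = m² + n²
m = 60, n = 1
a = 60² - 1² = 3600 - 1 = 3599
b = 2 × 60 × 1 = 120
c = 60² + 1² = 3600 + 1 = 3601
Verification: 3599² + 120² = 12952801 + 14400 = 12967201 = 3601² ✓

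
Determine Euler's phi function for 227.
226

227 = 227
φ(n) = n × ∏(1 - 1/p) for each prime p dividing n
φ(227) = 227 × (1 - 1/227) = 226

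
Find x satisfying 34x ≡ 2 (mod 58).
x ≡ 12 (mod 29)

gcd(34, 58) = 2, which divides 2, so solutions exist.
Divide through by 2: 17x ≡ 1 (mod 29).
Find 17^(-1) mod 29 by the extended Euclidean algorithm:
29 = 1 × 17 + 12  ⟹  12 = (1)·29 + (-1)·17
17 = 1 × 12 + 5  ⟹  5 = (-1)·29 + (2)·17
12 = 2 × 5 + 2  ⟹  2 = (3)·29 + (-5)·17
5 = 2 × 2 + 1  ⟹  1 = (-7)·29 + (12)·17
So (12)·17 ≡ 1 (mod 29), i.e. 17^(-1) ≡ 12 (mod 29).
x ≡ 12 × 1 = 12 ≡ 12 (mod 29).
Check: 34 × 12 = 408 ≡ 2 (mod 58).
x ≡ 12 (mod 29), giving 2 solutions mod 58.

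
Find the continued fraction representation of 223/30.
[7; 2, 3, 4]

Euclidean algorithm steps:
223 = 7 × 30 + 13
30 = 2 × 13 + 4
13 = 3 × 4 + 1
4 = 4 × 1 + 0
Continued fraction: [7; 2, 3, 4]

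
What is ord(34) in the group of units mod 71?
14

71 is prime, so ord(34) divides φ(71) = 70.
Divisors of 70: 1, 2, 5, 7, 10, 14, 35, 70.
Repeated squaring: 34^1 ≡ 34, 34^2 ≡ 20, 34^4 ≡ 45, 34^8 ≡ 37, 34^16 ≡ 20, 34^32 ≡ 45, 34^64 ≡ 37 (mod 71).
Test 34^d mod 71 for each divisor d in increasing order:
34^1 ≡ 34
34^2 ≡ 20
34^5 = 34^4·34^1 ≡ 39
34^7 = 34^4·34^2·34^1 ≡ 70
34^10 = 34^8·34^2 ≡ 30
34^14 = 34^8·34^4·34^2 ≡ 1  ← first divisor giving 1
The order is 14.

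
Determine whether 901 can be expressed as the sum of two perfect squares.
1² + 30² (a=1, b=30)

Factorization: 901 = 17 × 53
By Fermat: n is sum of two squares iff every prime p ≡ 3 (mod 4) appears to even power.
All primes ≡ 3 (mod 4) appear to even power.
Search a = 0, 1, 2, … for 901 - a² a perfect square: first hit at a = 1: 901 - 1 = 900 = 30².
901 = 1² + 30² = 1 + 900 ✓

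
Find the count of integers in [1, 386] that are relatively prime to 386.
192

386 = 2 × 193
φ(n) = n × ∏(1 - 1/p) for each prime p dividing n
φ(386) = 386 × (1 - 1/2) × (1 - 1/193) = 192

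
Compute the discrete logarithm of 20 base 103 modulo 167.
157

Baby-step giant-step with step n = ⌈√167⌉ = 13.
Baby steps 103^j mod 167 (j:value) for j=0..12: 0:1, 1:103, 2:88, 3:46, 4:62, 5:40, 6:112, 7:13, 8:3, 9:142, 10:97, 11:138, 12:19.
Giant-step multiplier: 103^(-13) ≡ 103^(166-13) = 103^153 ≡ 135 (mod 167).
Giant steps γ_i = 20·135^i mod 167: γ_0=20, γ_1=28, γ_2=106, γ_3=115, γ_4=161, γ_5=25, γ_6=35, γ_7=49, γ_8=102, γ_9=76, γ_10=73, γ_11=2, γ_12=103 (in table at j=1).
x = i·n + j = 12·13 + 1 = 157.
Check: 103^157 ≡ 20 (mod 167).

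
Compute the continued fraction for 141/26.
[5; 2, 2, 1, 3]

Euclidean algorithm steps:
141 = 5 × 26 + 11
26 = 2 × 11 + 4
11 = 2 × 4 + 3
4 = 1 × 3 + 1
3 = 3 × 1 + 0
Continued fraction: [5; 2, 2, 1, 3]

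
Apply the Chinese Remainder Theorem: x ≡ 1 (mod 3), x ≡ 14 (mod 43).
100

Using Chinese Remainder Theorem:
M = 3 × 43 = 129
M1 = 43, M2 = 3
y1 = 43^(-1) mod 3 = 1
y2 = 3^(-1) mod 43 = 29
x = (1×43×1 + 14×3×29) mod 129 = 100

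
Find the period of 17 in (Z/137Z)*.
68

137 is prime, so ord(17) divides φ(137) = 136.
Divisors of 136: 1, 2, 4, 8, 17, 34, 68, 136.
Repeated squaring: 17^1 ≡ 17, 17^2 ≡ 15, 17^4 ≡ 88, 17^8 ≡ 72, 17^16 ≡ 115, 17^32 ≡ 73, 17^64 ≡ 123, 17^128 ≡ 59 (mod 137).
Test 17^d mod 137 for each divisor d in increasing order:
17^1 ≡ 17
17^2 ≡ 15
17^4 ≡ 88
17^8 ≡ 72
17^17 = 17^16·17^1 ≡ 37
17^34 = 17^32·17^2 ≡ 136
17^68 = 17^64·17^4 ≡ 1  ← first divisor giving 1
The order is 68.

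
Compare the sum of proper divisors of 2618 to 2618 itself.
deficient

Proper divisors of 2618: sum = 1 + 2 + 7 + 11 + 14 + 17 + 22 + 34 + 77 + 119 + 154 + 187 + 238 + 374 + 1309 = 2566
Since 2566 < 2618, 2618 is deficient.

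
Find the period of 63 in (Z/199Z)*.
11

199 is prime, so ord(63) divides φ(199) = 198.
Divisors of 198: 1, 2, 3, 6, 9, 11, 18, 22, 33, 66, 99, 198.
Repeated squaring: 63^1 ≡ 63, 63^2 ≡ 188, 63^4 ≡ 121, 63^8 ≡ 114, 63^16 ≡ 61, 63^32 ≡ 139, 63^64 ≡ 18, 63^128 ≡ 125 (mod 199).
Test 63^d mod 199 for each divisor d in increasing order:
63^1 ≡ 63
63^2 ≡ 188
63^3 = 63^2·63^1 ≡ 103
63^6 = 63^4·63^2 ≡ 62
63^9 = 63^8·63^1 ≡ 18
63^11 = 63^8·63^2·63^1 ≡ 1  ← first divisor giving 1
The order is 11.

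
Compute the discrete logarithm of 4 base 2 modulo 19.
2

Baby-step giant-step with step n = ⌈√19⌉ = 5.
Baby steps 2^j mod 19 (j:value) for j=0..4: 0:1, 1:2, 2:4, 3:8, 4:16.
h = 4 is already in the table at j=2, so x = 2.
Check: 2^2 ≡ 4 (mod 19).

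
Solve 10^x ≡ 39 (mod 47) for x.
21

Baby-step giant-step with step n = ⌈√47⌉ = 7.
Baby steps 10^j mod 47 (j:value) for j=0..6: 0:1, 1:10, 2:6, 3:13, 4:36, 5:31, 6:28.
Giant-step multiplier: 10^(-7) ≡ 10^(46-7) = 10^39 ≡ 23 (mod 47).
Giant steps γ_i = 39·23^i mod 47: γ_0=39, γ_1=4, γ_2=45, γ_3=1 (in table at j=0).
x = i·n + j = 3·7 + 0 = 21.
Check: 10^21 ≡ 39 (mod 47).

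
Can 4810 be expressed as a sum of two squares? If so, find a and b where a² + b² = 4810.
7² + 69² (a=7, b=69)

Factorization: 4810 = 2 × 5 × 13 × 37
By Fermat: n is sum of two squares iff every prime p ≡ 3 (mod 4) appears to even power.
All primes ≡ 3 (mod 4) appear to even power.
Search a = 0, 1, 2, … for 4810 - a² a perfect square: first hit at a = 7: 4810 - 49 = 4761 = 69².
4810 = 7² + 69² = 49 + 4761 ✓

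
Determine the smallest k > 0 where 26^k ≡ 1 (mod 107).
106

107 is prime, so ord(26) divides φ(107) = 106.
Divisors of 106: 1, 2, 53, 106.
Repeated squaring: 26^1 ≡ 26, 26^2 ≡ 34, 26^4 ≡ 86, 26^8 ≡ 13, 26^16 ≡ 62, 26^32 ≡ 99, 26^64 ≡ 64 (mod 107).
Test 26^d mod 107 for each divisor d in increasing order:
26^1 ≡ 26
26^2 ≡ 34
26^53 = 26^32·26^16·26^4·26^1 ≡ 106
26^106 = 26^64·26^32·26^8·26^2 ≡ 1  ← first divisor giving 1
The order is 106.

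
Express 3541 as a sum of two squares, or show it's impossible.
25² + 54² (a=25, b=54)

Factorization: 3541 = 3541
By Fermat: n is sum of two squares iff every prime p ≡ 3 (mod 4) appears to even power.
All primes ≡ 3 (mod 4) appear to even power.
Search a = 0, 1, 2, … for 3541 - a² a perfect square: first hit at a = 25: 3541 - 625 = 2916 = 54².
3541 = 25² + 54² = 625 + 2916 ✓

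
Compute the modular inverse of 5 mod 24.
5

gcd(5, 24) = 1, so the inverse exists.
Extended Euclidean algorithm on (24, 5):
24 = 4 × 5 + 4  ⟹  4 = (1)·24 + (-4)·5
5 = 1 × 4 + 1  ⟹  1 = (-1)·24 + (5)·5
So (5)·5 ≡ 1 (mod 24), i.e. 5^(-1) ≡ 5 (mod 24).
Check: 5 × 5 = 25 ≡ 1 (mod 24)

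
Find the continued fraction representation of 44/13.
[3; 2, 1, 1, 2]

Euclidean algorithm steps:
44 = 3 × 13 + 5
13 = 2 × 5 + 3
5 = 1 × 3 + 2
3 = 1 × 2 + 1
2 = 2 × 1 + 0
Continued fraction: [3; 2, 1, 1, 2]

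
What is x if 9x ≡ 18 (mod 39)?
x ≡ 2 (mod 13)

gcd(9, 39) = 3, which divides 18, so solutions exist.
Divide through by 3: 3x ≡ 6 (mod 13).
Find 3^(-1) mod 13 by the extended Euclidean algorithm:
13 = 4 × 3 + 1  ⟹  1 = (1)·13 + (-4)·3
So (-4)·3 ≡ 1 (mod 13), i.e. 3^(-1) ≡ -4 ≡ 9 (mod 13).
x ≡ 9 × 6 = 54 ≡ 2 (mod 13).
Check: 9 × 2 = 18 ≡ 18 (mod 39).
x ≡ 2 (mod 13), giving 3 solutions mod 39.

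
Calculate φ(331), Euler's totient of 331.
330

331 = 331
φ(n) = n × ∏(1 - 1/p) for each prime p dividing n
φ(331) = 331 × (1 - 1/331) = 330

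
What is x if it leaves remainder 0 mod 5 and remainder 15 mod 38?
15

Using Chinese Remainder Theorem:
M = 5 × 38 = 190
M1 = 38, M2 = 5
y1 = 38^(-1) mod 5 = 2
y2 = 5^(-1) mod 38 = 23
x = (0×38×2 + 15×5×23) mod 190 = 15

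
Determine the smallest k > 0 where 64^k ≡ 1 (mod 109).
6

109 is prime, so ord(64) divides φ(109) = 108.
Divisors of 108: 1, 2, 3, 4, 6, 9, 12, 18, 27, 36, 54, 108.
Repeated squaring: 64^1 ≡ 64, 64^2 ≡ 63, 64^4 ≡ 45, 64^8 ≡ 63, 64^16 ≡ 45, 64^32 ≡ 63, 64^64 ≡ 45 (mod 109).
Test 64^d mod 109 for each divisor d in increasing order:
64^1 ≡ 64
64^2 ≡ 63
64^3 = 64^2·64^1 ≡ 108
64^4 ≡ 45
64^6 = 64^4·64^2 ≡ 1  ← first divisor giving 1
The order is 6.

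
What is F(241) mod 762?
229

Matrix identity: Q^n = [[F_(n+1), F_n], [F_n, F_(n-1)]] with Q = [[1,1],[1,0]].
n = 241 = 11110001₂. Square-and-multiply, entries mod 762:
Q^1 = [[1,1],[1,0]]
Q^3 = (Q^1)²·Q = [[3,2],[2,1]]
Q^7 = (Q^3)²·Q = [[21,13],[13,8]]
Q^15 = (Q^7)²·Q = [[225,610],[610,377]]
Q^30 = (Q^15)² = [[577,698],[698,641]]
Q^60 = (Q^30)² = [[221,534],[534,449]]
Q^120 = (Q^60)² = [[241,402],[402,601]]
Q^241 = (Q^120)²·Q = [[385,229],[229,156]]
F_241 mod 762 = Q^241[0][1] = 229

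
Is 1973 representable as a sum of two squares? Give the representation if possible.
23² + 38² (a=23, b=38)

Factorization: 1973 = 1973
By Fermat: n is sum of two squares iff every prime p ≡ 3 (mod 4) appears to even power.
All primes ≡ 3 (mod 4) appear to even power.
Search a = 0, 1, 2, … for 1973 - a² a perfect square: first hit at a = 23: 1973 - 529 = 1444 = 38².
1973 = 23² + 38² = 529 + 1444 ✓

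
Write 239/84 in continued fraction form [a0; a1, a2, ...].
[2; 1, 5, 2, 6]

Euclidean algorithm steps:
239 = 2 × 84 + 71
84 = 1 × 71 + 13
71 = 5 × 13 + 6
13 = 2 × 6 + 1
6 = 6 × 1 + 0
Continued fraction: [2; 1, 5, 2, 6]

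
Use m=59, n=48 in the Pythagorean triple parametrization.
(1177, 5664, 5785)

Euclid's formula: a = m² - n², b = 2mn, c = m² + n²
m = 59, n = 48
a = 59² - 48² = 3481 - 2304 = 1177
b = 2 × 59 × 48 = 5664
c = 59² + 48² = 3481 + 2304 = 5785
Verification: 1177² + 5664² = 1385329 + 32080896 = 33466225 = 5785² ✓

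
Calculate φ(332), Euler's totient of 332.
164

332 = 2^2 × 83
φ(n) = n × ∏(1 - 1/p) for each prime p dividing n
φ(332) = 332 × (1 - 1/2) × (1 - 1/83) = 164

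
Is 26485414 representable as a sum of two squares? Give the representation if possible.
Not possible

Factorization: 26485414 = 2 × 37 × 71^3
By Fermat: n is sum of two squares iff every prime p ≡ 3 (mod 4) appears to even power.
Prime(s) ≡ 3 (mod 4) with odd exponent: [(71, 3)]
Therefore 26485414 cannot be expressed as a² + b².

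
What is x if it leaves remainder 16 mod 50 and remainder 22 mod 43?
366

Using Chinese Remainder Theorem:
M = 50 × 43 = 2150
M1 = 43, M2 = 50
y1 = 43^(-1) mod 50 = 7
y2 = 50^(-1) mod 43 = 37
x = (16×43×7 + 22×50×37) mod 2150 = 366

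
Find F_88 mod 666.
33

Matrix identity: Q^n = [[F_(n+1), F_n], [F_n, F_(n-1)]] with Q = [[1,1],[1,0]].
n = 88 = 1011000₂. Square-and-multiply, entries mod 666:
Q^1 = [[1,1],[1,0]]
Q^2 = (Q^1)² = [[2,1],[1,1]]
Q^5 = (Q^2)²·Q = [[8,5],[5,3]]
Q^11 = (Q^5)²·Q = [[144,89],[89,55]]
Q^22 = (Q^11)² = [[19,395],[395,290]]
Q^44 = (Q^22)² = [[542,177],[177,365]]
Q^88 = (Q^44)² = [[85,33],[33,52]]
F_88 mod 666 = Q^88[0][1] = 33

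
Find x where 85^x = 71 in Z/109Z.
42

Baby-step giant-step with step n = ⌈√109⌉ = 11.
Baby steps 85^j mod 109 (j:value) for j=0..10: 0:1, 1:85, 2:31, 3:19, 4:89, 5:44, 6:34, 7:56, 8:73, 9:101, 10:83.
Giant-step multiplier: 85^(-11) ≡ 85^(108-11) = 85^97 ≡ 69 (mod 109).
Giant steps γ_i = 71·69^i mod 109: γ_0=71, γ_1=103, γ_2=22, γ_3=101 (in table at j=9).
x = i·n + j = 3·11 + 9 = 42.
Check: 85^42 ≡ 71 (mod 109).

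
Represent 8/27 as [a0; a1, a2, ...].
[0; 3, 2, 1, 2]

Euclidean algorithm steps:
8 = 0 × 27 + 8
27 = 3 × 8 + 3
8 = 2 × 3 + 2
3 = 1 × 2 + 1
2 = 2 × 1 + 0
Continued fraction: [0; 3, 2, 1, 2]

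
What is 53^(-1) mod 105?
2

gcd(53, 105) = 1, so the inverse exists.
Extended Euclidean algorithm on (105, 53):
105 = 1 × 53 + 52  ⟹  52 = (1)·105 + (-1)·53
53 = 1 × 52 + 1  ⟹  1 = (-1)·105 + (2)·53
So (2)·53 ≡ 1 (mod 105), i.e. 53^(-1) ≡ 2 (mod 105).
Check: 53 × 2 = 106 ≡ 1 (mod 105)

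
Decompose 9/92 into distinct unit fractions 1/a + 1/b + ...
1/11 + 1/145 + 1/48914 + 1/3588820180

Greedy algorithm:
9/92: ceiling(92/9) = 11, use 1/11
7/1012: ceiling(1012/7) = 145, use 1/145
3/146740: ceiling(146740/3) = 48914, use 1/48914
1/3588820180: ceiling(3588820180/1) = 3588820180, use 1/3588820180
Result: 9/92 = 1/11 + 1/145 + 1/48914 + 1/3588820180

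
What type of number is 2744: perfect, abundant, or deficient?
abundant

Proper divisors of 2744: sum = 1 + 2 + 4 + 7 + 8 + 14 + 28 + 49 + 56 + 98 + 196 + 343 + 392 + 686 + 1372 = 3256
Since 3256 > 2744, 2744 is abundant.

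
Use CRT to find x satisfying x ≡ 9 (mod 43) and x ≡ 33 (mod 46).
1643

Using Chinese Remainder Theorem:
M = 43 × 46 = 1978
M1 = 46, M2 = 43
y1 = 46^(-1) mod 43 = 29
y2 = 43^(-1) mod 46 = 15
x = (9×46×29 + 33×43×15) mod 1978 = 1643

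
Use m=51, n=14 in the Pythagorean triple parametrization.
(2405, 1428, 2797)

Euclid's formula: a = m² - n², b = 2mn, c = m² + n²
m = 51, n = 14
a = 51² - 14² = 2601 - 196 = 2405
b = 2 × 51 × 14 = 1428
c = 51² + 14² = 2601 + 196 = 2797
Verification: 2405² + 1428² = 5784025 + 2039184 = 7823209 = 2797² ✓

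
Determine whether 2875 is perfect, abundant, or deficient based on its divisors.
deficient

Proper divisors of 2875: sum = 1 + 5 + 23 + 25 + 115 + 125 + 575 = 869
Since 869 < 2875, 2875 is deficient.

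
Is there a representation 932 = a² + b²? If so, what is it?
16² + 26² (a=16, b=26)

Factorization: 932 = 2^2 × 233
By Fermat: n is sum of two squares iff every prime p ≡ 3 (mod 4) appears to even power.
All primes ≡ 3 (mod 4) appear to even power.
Search a = 0, 1, 2, … for 932 - a² a perfect square: first hit at a = 16: 932 - 256 = 676 = 26².
932 = 16² + 26² = 256 + 676 ✓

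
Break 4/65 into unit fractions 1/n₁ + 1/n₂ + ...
1/17 + 1/369 + 1/203873 + 1/83128196385

Greedy algorithm:
4/65: ceiling(65/4) = 17, use 1/17
3/1105: ceiling(1105/3) = 369, use 1/369
2/407745: ceiling(407745/2) = 203873, use 1/203873
1/83128196385: ceiling(83128196385/1) = 83128196385, use 1/83128196385
Result: 4/65 = 1/17 + 1/369 + 1/203873 + 1/83128196385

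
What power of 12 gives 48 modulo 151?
41

Baby-step giant-step with step n = ⌈√151⌉ = 13.
Baby steps 12^j mod 151 (j:value) for j=0..12: 0:1, 1:12, 2:144, 3:67, 4:49, 5:135, 6:110, 7:112, 8:136, 9:122, 10:105, 11:52, 12:20.
Giant-step multiplier: 12^(-13) ≡ 12^(150-13) = 12^137 ≡ 56 (mod 151).
Giant steps γ_i = 48·56^i mod 151: γ_0=48, γ_1=121, γ_2=132, γ_3=144 (in table at j=2).
x = i·n + j = 3·13 + 2 = 41.
Check: 12^41 ≡ 48 (mod 151).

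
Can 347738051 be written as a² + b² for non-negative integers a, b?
Not possible

Factorization: 347738051 = 101 × 151^3
By Fermat: n is sum of two squares iff every prime p ≡ 3 (mod 4) appears to even power.
Prime(s) ≡ 3 (mod 4) with odd exponent: [(151, 3)]
Therefore 347738051 cannot be expressed as a² + b².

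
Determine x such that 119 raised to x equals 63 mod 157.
5

Baby-step giant-step with step n = ⌈√157⌉ = 13.
Baby steps 119^j mod 157 (j:value) for j=0..12: 0:1, 1:119, 2:31, 3:78, 4:19, 5:63, 6:118, 7:69, 8:47, 9:98, 10:44, 11:55, 12:108.
h = 63 is already in the table at j=5, so x = 5.
Check: 119^5 ≡ 63 (mod 157).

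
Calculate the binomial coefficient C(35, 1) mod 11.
2

Using Lucas' theorem:
Write n=35 and k=1 in base 11:
n in base 11: [3, 2]
k in base 11: [0, 1]
C(35,1) mod 11 = ∏ C(n_i, k_i) mod 11
Digit binomials (mod 11): C(3,0) = 1; C(2,1) = 2
Product: 1 × 2 = 2 ≡ 2 (mod 11)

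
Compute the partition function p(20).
627

p(n) counts ways to write n as a sum of positive integers (order ignored).
Euler's pentagonal recurrence: p(k) = p(k-1) + p(k-2) - p(k-5) - p(k-7) + p(k-12) + p(k-15) - ... (offsets j(3j∓1)/2, signs ++--, p(0)=1, p(<0)=0).
DP table for k = 0..19: p(0)=1, p(1)=1, p(2)=2, p(3)=3, p(4)=5, p(5)=7, p(6)=11, p(7)=15, p(8)=22, p(9)=30, p(10)=42, p(11)=56, p(12)=77, p(13)=101, p(14)=135, p(15)=176, p(16)=231, p(17)=297, p(18)=385, p(19)=490.
Final step: p(20) = p(19) + p(18) - p(15) - p(13) + p(8) + p(5)
= 490 + 385 - 176 - 101 + 22 + 7
= 627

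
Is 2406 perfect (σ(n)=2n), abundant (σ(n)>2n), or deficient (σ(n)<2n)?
abundant

Proper divisors of 2406: sum = 1 + 2 + 3 + 6 + 401 + 802 + 1203 = 2418
Since 2418 > 2406, 2406 is abundant.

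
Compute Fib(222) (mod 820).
696

Matrix identity: Q^n = [[F_(n+1), F_n], [F_n, F_(n-1)]] with Q = [[1,1],[1,0]].
n = 222 = 11011110₂. Square-and-multiply, entries mod 820:
Q^1 = [[1,1],[1,0]]
Q^3 = (Q^1)²·Q = [[3,2],[2,1]]
Q^6 = (Q^3)² = [[13,8],[8,5]]
Q^13 = (Q^6)²·Q = [[377,233],[233,144]]
Q^27 = (Q^13)²·Q = [[471,438],[438,33]]
Q^55 = (Q^27)²·Q = [[577,405],[405,172]]
Q^111 = (Q^55)²·Q = [[799,34],[34,765]]
Q^222 = (Q^111)² = [[777,696],[696,81]]
F_222 mod 820 = Q^222[0][1] = 696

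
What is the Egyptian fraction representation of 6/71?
1/12 + 1/852

Greedy algorithm:
6/71: ceiling(71/6) = 12, use 1/12
1/852: ceiling(852/1) = 852, use 1/852
Result: 6/71 = 1/12 + 1/852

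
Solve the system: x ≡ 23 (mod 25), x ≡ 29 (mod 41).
398

Using Chinese Remainder Theorem:
M = 25 × 41 = 1025
M1 = 41, M2 = 25
y1 = 41^(-1) mod 25 = 11
y2 = 25^(-1) mod 41 = 23
x = (23×41×11 + 29×25×23) mod 1025 = 398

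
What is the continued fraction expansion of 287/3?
[95; 1, 2]

Euclidean algorithm steps:
287 = 95 × 3 + 2
3 = 1 × 2 + 1
2 = 2 × 1 + 0
Continued fraction: [95; 1, 2]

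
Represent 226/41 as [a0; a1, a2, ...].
[5; 1, 1, 20]

Euclidean algorithm steps:
226 = 5 × 41 + 21
41 = 1 × 21 + 20
21 = 1 × 20 + 1
20 = 20 × 1 + 0
Continued fraction: [5; 1, 1, 20]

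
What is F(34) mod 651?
127

Matrix identity: Q^n = [[F_(n+1), F_n], [F_n, F_(n-1)]] with Q = [[1,1],[1,0]].
n = 34 = 100010₂. Square-and-multiply, entries mod 651:
Q^1 = [[1,1],[1,0]]
Q^2 = (Q^1)² = [[2,1],[1,1]]
Q^4 = (Q^2)² = [[5,3],[3,2]]
Q^8 = (Q^4)² = [[34,21],[21,13]]
Q^17 = (Q^8)²·Q = [[631,295],[295,336]]
Q^34 = (Q^17)² = [[191,127],[127,64]]
F_34 mod 651 = Q^34[0][1] = 127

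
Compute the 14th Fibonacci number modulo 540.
377

Matrix identity: Q^n = [[F_(n+1), F_n], [F_n, F_(n-1)]] with Q = [[1,1],[1,0]].
n = 14 = 1110₂. Square-and-multiply, entries mod 540:
Q^1 = [[1,1],[1,0]]
Q^3 = (Q^1)²·Q = [[3,2],[2,1]]
Q^7 = (Q^3)²·Q = [[21,13],[13,8]]
Q^14 = (Q^7)² = [[70,377],[377,233]]
F_14 mod 540 = Q^14[0][1] = 377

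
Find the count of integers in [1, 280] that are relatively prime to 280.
96

280 = 2^3 × 5 × 7
φ(n) = n × ∏(1 - 1/p) for each prime p dividing n
φ(280) = 280 × (1 - 1/2) × (1 - 1/5) × (1 - 1/7) = 96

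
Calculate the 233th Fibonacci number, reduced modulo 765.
373

Matrix identity: Q^n = [[F_(n+1), F_n], [F_n, F_(n-1)]] with Q = [[1,1],[1,0]].
n = 233 = 11101001₂. Square-and-multiply, entries mod 765:
Q^1 = [[1,1],[1,0]]
Q^3 = (Q^1)²·Q = [[3,2],[2,1]]
Q^7 = (Q^3)²·Q = [[21,13],[13,8]]
Q^14 = (Q^7)² = [[610,377],[377,233]]
Q^29 = (Q^14)²·Q = [[485,149],[149,336]]
Q^58 = (Q^29)² = [[386,694],[694,457]]
Q^116 = (Q^58)² = [[272,582],[582,455]]
Q^233 = (Q^116)²·Q = [[442,373],[373,69]]
F_233 mod 765 = Q^233[0][1] = 373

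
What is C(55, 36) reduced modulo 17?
1

Using Lucas' theorem:
Write n=55 and k=36 in base 17:
n in base 17: [3, 4]
k in base 17: [2, 2]
C(55,36) mod 17 = ∏ C(n_i, k_i) mod 17
Digit binomials (mod 17): C(3,2) = 3; C(4,2) = 6
Product: 3 × 6 = 18 ≡ 1 (mod 17)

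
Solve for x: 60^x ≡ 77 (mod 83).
6

Baby-step giant-step with step n = ⌈√83⌉ = 10.
Baby steps 60^j mod 83 (j:value) for j=0..9: 0:1, 1:60, 2:31, 3:34, 4:48, 5:58, 6:77, 7:55, 8:63, 9:45.
h = 77 is already in the table at j=6, so x = 6.
Check: 60^6 ≡ 77 (mod 83).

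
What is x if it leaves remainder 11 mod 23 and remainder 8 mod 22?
448

Using Chinese Remainder Theorem:
M = 23 × 22 = 506
M1 = 22, M2 = 23
y1 = 22^(-1) mod 23 = 22
y2 = 23^(-1) mod 22 = 1
x = (11×22×22 + 8×23×1) mod 506 = 448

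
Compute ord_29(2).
28

29 is prime, so ord(2) divides φ(29) = 28.
Divisors of 28: 1, 2, 4, 7, 14, 28.
Repeated squaring: 2^1 ≡ 2, 2^2 ≡ 4, 2^4 ≡ 16, 2^8 ≡ 24, 2^16 ≡ 25 (mod 29).
Test 2^d mod 29 for each divisor d in increasing order:
2^1 ≡ 2
2^2 ≡ 4
2^4 ≡ 16
2^7 = 2^4·2^2·2^1 ≡ 12
2^14 = 2^8·2^4·2^2 ≡ 28
2^28 = 2^16·2^8·2^4 ≡ 1  ← first divisor giving 1
The order is 28.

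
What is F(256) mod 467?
431

Matrix identity: Q^n = [[F_(n+1), F_n], [F_n, F_(n-1)]] with Q = [[1,1],[1,0]].
n = 256 = 100000000₂. Square-and-multiply, entries mod 467:
Q^1 = [[1,1],[1,0]]
Q^2 = (Q^1)² = [[2,1],[1,1]]
Q^4 = (Q^2)² = [[5,3],[3,2]]
Q^8 = (Q^4)² = [[34,21],[21,13]]
Q^16 = (Q^8)² = [[196,53],[53,143]]
Q^32 = (Q^16)² = [[129,221],[221,375]]
Q^64 = (Q^32)² = [[102,238],[238,331]]
Q^128 = (Q^64)² = [[267,314],[314,420]]
Q^256 = (Q^128)² = [[364,431],[431,400]]
F_256 mod 467 = Q^256[0][1] = 431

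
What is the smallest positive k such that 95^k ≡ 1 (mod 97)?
48

97 is prime, so ord(95) divides φ(97) = 96.
Divisors of 96: 1, 2, 3, 4, 6, 8, 12, 16, 24, 32, 48, 96.
Repeated squaring: 95^1 ≡ 95, 95^2 ≡ 4, 95^4 ≡ 16, 95^8 ≡ 62, 95^16 ≡ 61, 95^32 ≡ 35, 95^64 ≡ 61 (mod 97).
Test 95^d mod 97 for each divisor d in increasing order:
95^1 ≡ 95
95^2 ≡ 4
95^3 = 95^2·95^1 ≡ 89
95^4 ≡ 16
95^6 = 95^4·95^2 ≡ 64
95^8 ≡ 62
95^12 = 95^8·95^4 ≡ 22
95^16 ≡ 61
95^24 = 95^16·95^8 ≡ 96
95^32 ≡ 35
95^48 = 95^32·95^16 ≡ 1  ← first divisor giving 1
The order is 48.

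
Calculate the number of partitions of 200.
3972999029388

p(n) counts ways to write n as a sum of positive integers (order ignored).
Euler's pentagonal recurrence: p(k) = p(k-1) + p(k-2) - p(k-5) - p(k-7) + p(k-12) + p(k-15) - ... (offsets j(3j∓1)/2, signs ++--, p(0)=1, p(<0)=0).
DP table for k = 0..199: p(0)=1, p(1)=1, p(2)=2, p(3)=3, p(4)=5, p(5)=7, p(6)=11, p(7)=15, p(8)=22, p(9)=30, p(10)=42, p(11)=56, p(12)=77, p(13)=101, p(14)=135, p(15)=176, p(16)=231, p(17)=297, p(18)=385, p(19)=490, p(20)=627, p(21)=792, p(22)=1002, p(23)=1255, p(24)=1575, p(25)=1958, p(26)=2436, p(27)=3010, p(28)=3718, p(29)=4565, p(30)=5604, p(31)=6842, p(32)=8349, p(33)=10143, p(34)=12310, p(35)=14883, p(36)=17977, p(37)=21637, p(38)=26015, p(39)=31185, p(40)=37338, p(41)=44583, p(42)=53174, p(43)=63261, p(44)=75175, p(45)=89134, p(46)=105558, p(47)=124754, p(48)=147273, p(49)=173525, p(50)=204226, p(51)=239943, p(52)=281589, p(53)=329931, p(54)=386155, p(55)=451276, p(56)=526823, p(57)=614154, p(58)=715220, p(59)=831820, p(60)=966467, p(61)=1121505, p(62)=1300156, p(63)=1505499, p(64)=1741630, p(65)=2012558, p(66)=2323520, p(67)=2679689, p(68)=3087735, p(69)=3554345, p(70)=4087968, p(71)=4697205, p(72)=5392783, p(73)=6185689, p(74)=7089500, p(75)=8118264, p(76)=9289091, p(77)=10619863, p(78)=12132164, p(79)=13848650, p(80)=15796476, p(81)=18004327, p(82)=20506255, p(83)=23338469, p(84)=26543660, p(85)=30167357, p(86)=34262962, p(87)=38887673, p(88)=44108109, p(89)=49995925, p(90)=56634173, p(91)=64112359, p(92)=72533807, p(93)=82010177, p(94)=92669720, p(95)=104651419, p(96)=118114304, p(97)=133230930, p(98)=150198136, p(99)=169229875, p(100)=190569292, p(101)=214481126, p(102)=241265379, p(103)=271248950, p(104)=304801365, p(105)=342325709, p(106)=384276336, p(107)=431149389, p(108)=483502844, p(109)=541946240, p(110)=607163746, p(111)=679903203, p(112)=761002156, p(113)=851376628, p(114)=952050665, p(115)=1064144451, p(116)=1188908248, p(117)=1327710076, p(118)=1482074143, p(119)=1653668665, p(120)=1844349560, p(121)=2056148051, p(122)=2291320912, p(123)=2552338241, p(124)=2841940500, p(125)=3163127352, p(126)=3519222692, p(127)=3913864295, p(128)=4351078600, p(129)=4835271870, p(130)=5371315400, p(131)=5964539504, p(132)=6620830889, p(133)=7346629512, p(134)=8149040695, p(135)=9035836076, p(136)=10015581680, p(137)=11097645016, p(138)=12292341831, p(139)=13610949895, p(140)=15065878135, p(141)=16670689208, p(142)=18440293320, p(143)=20390982757, p(144)=22540654445, p(145)=24908858009, p(146)=27517052599, p(147)=30388671978, p(148)=33549419497, p(149)=37027355200, p(150)=40853235313, p(151)=45060624582, p(152)=49686288421, p(153)=54770336324, p(154)=60356673280, p(155)=66493182097, p(156)=73232243759, p(157)=80630964769, p(158)=88751778802, p(159)=97662728555, p(160)=107438159466, p(161)=118159068427, p(162)=129913904637, p(163)=142798995930, p(164)=156919475295, p(165)=172389800255, p(166)=189334822579, p(167)=207890420102, p(168)=228204732751, p(169)=250438925115, p(170)=274768617130, p(171)=301384802048, p(172)=330495499613, p(173)=362326859895, p(174)=397125074750, p(175)=435157697830, p(176)=476715857290, p(177)=522115831195, p(178)=571701605655, p(179)=625846753120, p(180)=684957390936, p(181)=749474411781, p(182)=819876908323, p(183)=896684817527, p(184)=980462880430, p(185)=1071823774337, p(186)=1171432692373, p(187)=1280011042268, p(188)=1398341745571, p(189)=1527273599625, p(190)=1667727404093, p(191)=1820701100652, p(192)=1987276856363, p(193)=2168627105469, p(194)=2366022741845, p(195)=2580840212973, p(196)=2814570987591, p(197)=3068829878530, p(198)=3345365983698, p(199)=3646072432125.
Final step: p(200) = p(199) + p(198) - p(195) - p(193) + p(188) + p(185) - p(178) - p(174) + p(165) + p(160) - p(149) - p(143) + p(130) + p(123) - p(108) - p(100) + p(83) + p(74) - p(55) - p(45) + p(24) + p(13)
= 3646072432125 + 3345365983698 - 2580840212973 - 2168627105469 + 1398341745571 + 1071823774337 - 571701605655 - 397125074750 + 172389800255 + 107438159466 - 37027355200 - 20390982757 + 5371315400 + 2552338241 - 483502844 - 190569292 + 23338469 + 7089500 - 451276 - 89134 + 1575 + 101
= 3972999029388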